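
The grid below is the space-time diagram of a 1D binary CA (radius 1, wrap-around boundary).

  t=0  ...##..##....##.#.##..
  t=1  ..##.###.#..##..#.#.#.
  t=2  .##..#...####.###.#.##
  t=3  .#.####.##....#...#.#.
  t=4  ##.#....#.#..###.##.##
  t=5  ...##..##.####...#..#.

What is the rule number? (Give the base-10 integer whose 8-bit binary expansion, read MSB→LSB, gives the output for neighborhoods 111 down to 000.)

30

  ### -> .   bit 7 = 0  t=1,i=6
  ##. -> .   bit 6 = 0  t=0,i=4
  #.# -> .   bit 5 = 0  t=0,i=15
  #.. -> #   bit 4 = 1  t=0,i=5
  .## -> #   bit 3 = 1  t=0,i=3
  .#. -> #   bit 2 = 1  t=0,i=16
  ..# -> #   bit 1 = 1  t=0,i=2
  ... -> .   bit 0 = 0  t=0,i=0
  bits 00011110 = 30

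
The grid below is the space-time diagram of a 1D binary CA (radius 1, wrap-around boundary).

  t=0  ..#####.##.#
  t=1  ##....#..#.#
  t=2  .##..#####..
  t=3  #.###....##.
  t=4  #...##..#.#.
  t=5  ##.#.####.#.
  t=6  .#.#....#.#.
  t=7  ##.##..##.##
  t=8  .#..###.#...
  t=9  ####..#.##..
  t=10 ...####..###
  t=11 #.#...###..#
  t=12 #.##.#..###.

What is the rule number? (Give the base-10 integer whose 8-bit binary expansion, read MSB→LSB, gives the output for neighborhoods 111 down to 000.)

  [7] ### => .  t=0,i=3
  [6] ##. => #  t=0,i=6
  [5] #.# => .  t=0,i=7
  [4] #.. => #  t=0,i=0
  [3] .## => .  t=0,i=2
  [2] .#. => #  t=0,i=11
  [1] ..# => #  t=0,i=1
  [0] ... => .  t=1,i=3
  bits 01010110 = 86

86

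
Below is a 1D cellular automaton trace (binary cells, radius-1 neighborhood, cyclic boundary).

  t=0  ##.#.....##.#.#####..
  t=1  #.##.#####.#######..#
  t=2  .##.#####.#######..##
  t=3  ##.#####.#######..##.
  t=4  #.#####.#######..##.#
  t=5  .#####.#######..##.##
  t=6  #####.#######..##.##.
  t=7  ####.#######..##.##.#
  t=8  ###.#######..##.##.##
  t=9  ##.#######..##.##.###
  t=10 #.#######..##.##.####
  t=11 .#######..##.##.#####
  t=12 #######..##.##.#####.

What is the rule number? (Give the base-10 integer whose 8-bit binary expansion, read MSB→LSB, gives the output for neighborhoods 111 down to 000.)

  [7] ### => #  t=0,i=15
  [6] ##. => .  t=0,i=1
  [5] #.# => #  t=0,i=2
  [4] #.. => .  t=0,i=4
  [3] .## => #  t=0,i=0
  [2] .#. => #  t=0,i=3
  [1] ..# => #  t=0,i=8
  [0] ... => #  t=0,i=5
  bits 10101111 = 175

175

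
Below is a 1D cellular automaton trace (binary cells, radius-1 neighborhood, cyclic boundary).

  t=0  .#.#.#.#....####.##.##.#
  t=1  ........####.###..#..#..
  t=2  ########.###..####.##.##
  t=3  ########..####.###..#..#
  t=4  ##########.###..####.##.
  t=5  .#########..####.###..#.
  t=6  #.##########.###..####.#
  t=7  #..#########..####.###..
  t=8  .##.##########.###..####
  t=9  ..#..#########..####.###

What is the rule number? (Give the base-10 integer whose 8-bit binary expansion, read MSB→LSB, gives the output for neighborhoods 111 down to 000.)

211

  nb ###: next=#  (t=0,i=13, bit7=1)
  nb ##.: next=#  (t=0,i=15, bit6=1)
  nb #.#: next=.  (t=0,i=0, bit5=0)
  nb #..: next=#  (t=0,i=8, bit4=1)
  nb .##: next=.  (t=0,i=12, bit3=0)
  nb .#.: next=.  (t=0,i=1, bit2=0)
  nb ..#: next=#  (t=0,i=11, bit1=1)
  nb ...: next=#  (t=0,i=9, bit0=1)
  bits 11010011 = 211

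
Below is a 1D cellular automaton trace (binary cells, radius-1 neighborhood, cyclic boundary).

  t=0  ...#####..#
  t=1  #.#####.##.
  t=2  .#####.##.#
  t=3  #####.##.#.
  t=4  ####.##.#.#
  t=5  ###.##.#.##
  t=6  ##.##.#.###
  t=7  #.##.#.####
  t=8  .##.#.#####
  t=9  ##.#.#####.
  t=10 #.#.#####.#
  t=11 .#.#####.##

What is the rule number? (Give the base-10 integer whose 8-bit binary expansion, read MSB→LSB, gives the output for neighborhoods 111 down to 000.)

  [7] ### => #  t=0,i=4
  [6] ##. => .  t=0,i=7
  [5] #.# => #  t=1,i=1
  [4] #.. => #  t=0,i=0
  [3] .## => #  t=0,i=3
  [2] .#. => .  t=0,i=10
  [1] ..# => #  t=0,i=2
  [0] ... => .  t=0,i=1
  bits 10111010 = 186

186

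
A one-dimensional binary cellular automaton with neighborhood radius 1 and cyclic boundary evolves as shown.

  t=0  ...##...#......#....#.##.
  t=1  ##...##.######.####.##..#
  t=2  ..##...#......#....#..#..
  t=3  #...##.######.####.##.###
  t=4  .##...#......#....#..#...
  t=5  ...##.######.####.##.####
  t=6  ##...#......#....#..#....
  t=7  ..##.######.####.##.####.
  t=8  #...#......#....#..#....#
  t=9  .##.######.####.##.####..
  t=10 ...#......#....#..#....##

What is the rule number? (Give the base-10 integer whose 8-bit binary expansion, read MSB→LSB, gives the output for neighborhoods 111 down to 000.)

  ###|.  b7=0 t=1,i=0
  ##.|.  b6=0 t=0,i=4
  #.#|#  b5=1 t=0,i=21
  #..|#  b4=1 t=0,i=5
  .##|.  b3=0 t=0,i=3
  .#.|#  b2=1 t=0,i=8
  ..#|.  b1=0 t=0,i=2
  ...|#  b0=1 t=0,i=0
  bits 00110101 = 53

53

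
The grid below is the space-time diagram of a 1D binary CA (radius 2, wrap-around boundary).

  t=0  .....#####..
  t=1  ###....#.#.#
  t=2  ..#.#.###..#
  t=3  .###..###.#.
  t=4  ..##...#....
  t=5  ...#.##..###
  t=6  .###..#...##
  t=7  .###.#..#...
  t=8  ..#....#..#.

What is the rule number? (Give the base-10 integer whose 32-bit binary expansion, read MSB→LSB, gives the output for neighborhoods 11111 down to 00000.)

2424788005

  nb #####: next=#  (t=0,i=7, bit31=1)
  nb ####.: next=.  (t=0,i=8, bit30=0)
  nb ###.#: next=.  (t=3,i=8, bit29=0)
  nb ###..: next=#  (t=0,i=9, bit28=1)
  nb ##.##: next=.  (t=6,i=0, bit27=0)
  nb ##.#.: next=.  (t=3,i=9, bit26=0)
  nb ##..#: next=.  (t=2,i=9, bit25=0)
  nb ##...: next=.  (t=0,i=10, bit24=0)
  nb #.###: next=#  (t=1,i=11, bit23=1)
  nb #.##.: next=.  (t=5,i=5, bit22=0)
  nb #.#.#: next=.  (t=1,i=9, bit21=0)
  nb #.#..: next=.  (t=3,i=10, bit20=0)
  nb #..##: next=.  (t=3,i=0, bit19=0)
  nb #..#.: next=#  (t=2,i=1, bit18=1)
  nb #...#: next=#  (t=4,i=5, bit17=1)
  nb #....: next=#  (t=0,i=11, bit16=1)
  nb .####: next=.  (t=0,i=6, bit15=0)
  nb .###.: next=#  (t=2,i=7, bit14=1)
  nb .##.#: next=.  (t=6,i=11, bit13=0)
  nb .##..: next=#  (t=4,i=3, bit12=1)
  nb .#.##: next=.  (t=1,i=10, bit11=0)
  nb .#.#.: next=#  (t=1,i=8, bit10=1)
  nb .#..#: next=.  (t=2,i=0, bit9=0)
  nb .#...: next=.  (t=4,i=8, bit8=0)
  nb ..###: next=.  (t=0,i=5, bit7=0)
  nb ..##.: next=.  (t=4,i=2, bit6=0)
  nb ..#.#: next=#  (t=1,i=7, bit5=1)
  nb ..#..: next=.  (t=2,i=11, bit4=0)
  nb ...##: next=.  (t=0,i=4, bit3=0)
  nb ...#.: next=#  (t=1,i=6, bit2=1)
  nb ....#: next=.  (t=0,i=3, bit1=0)
  nb .....: next=#  (t=0,i=0, bit0=1)
  bits 10010000100001110101010000100101 = 2424788005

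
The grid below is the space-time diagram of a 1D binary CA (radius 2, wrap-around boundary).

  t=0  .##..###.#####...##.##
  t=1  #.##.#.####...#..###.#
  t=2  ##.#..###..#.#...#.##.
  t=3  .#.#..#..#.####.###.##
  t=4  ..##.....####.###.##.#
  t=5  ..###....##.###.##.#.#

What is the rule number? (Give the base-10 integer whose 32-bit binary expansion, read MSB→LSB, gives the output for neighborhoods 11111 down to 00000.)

  nb #####: next=.  (t=0,i=11, bit31=0)
  nb ####.: next=.  (t=0,i=12, bit30=0)
  nb ###.#: next=#  (t=0,i=7, bit29=1)
  nb ###..: next=.  (t=0,i=13, bit28=0)
  nb ##.##: next=#  (t=0,i=0, bit27=1)
  nb ##.#.: next=.  (t=1,i=4, bit26=0)
  nb ##..#: next=#  (t=0,i=3, bit25=1)
  nb ##...: next=#  (t=0,i=14, bit24=1)
  nb #.###: next=#  (t=0,i=9, bit23=1)
  nb #.##.: next=.  (t=0,i=1, bit22=0)
  nb #.#.#: next=.  (t=1,i=5, bit21=0)
  nb #.#..: next=#  (t=2,i=3, bit20=1)
  nb #..##: next=.  (t=0,i=4, bit19=0)
  nb #..#.: next=.  (t=2,i=10, bit18=0)
  nb #...#: next=.  (t=0,i=15, bit17=0)
  nb #....: next=.  (t=4,i=5, bit16=0)
  nb .####: next=#  (t=0,i=10, bit15=1)
  nb .###.: next=.  (t=0,i=6, bit14=0)
  nb .##.#: next=#  (t=0,i=18, bit13=1)
  nb .##..: next=#  (t=0,i=2, bit12=1)
  nb .#.##: next=#  (t=1,i=6, bit11=1)
  nb .#.#.: next=#  (t=2,i=12, bit10=1)
  nb .#..#: next=.  (t=1,i=15, bit9=0)
  nb .#...: next=#  (t=2,i=14, bit8=1)
  nb ..###: next=#  (t=0,i=5, bit7=1)
  nb ..##.: next=#  (t=0,i=17, bit6=1)
  nb ..#.#: next=#  (t=2,i=11, bit5=1)
  nb ..#..: next=.  (t=1,i=14, bit4=0)
  nb ...##: next=.  (t=0,i=16, bit3=0)
  nb ...#.: next=#  (t=1,i=13, bit2=1)
  nb ....#: next=.  (t=4,i=7, bit1=0)
  nb .....: next=.  (t=4,i=6, bit0=0)
  bits 00101011100100001011110111100100 = 730906084

730906084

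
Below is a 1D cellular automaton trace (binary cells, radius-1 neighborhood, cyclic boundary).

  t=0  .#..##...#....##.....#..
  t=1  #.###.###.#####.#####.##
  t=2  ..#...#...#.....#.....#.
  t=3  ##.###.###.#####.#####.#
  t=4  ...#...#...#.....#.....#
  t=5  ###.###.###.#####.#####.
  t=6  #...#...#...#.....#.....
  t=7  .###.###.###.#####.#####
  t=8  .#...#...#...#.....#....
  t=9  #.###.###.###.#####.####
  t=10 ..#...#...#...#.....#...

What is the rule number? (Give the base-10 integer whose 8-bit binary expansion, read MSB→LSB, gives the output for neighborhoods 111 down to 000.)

  nb ###: next=.  (t=1,i=3, bit7=0)
  nb ##.: next=.  (t=0,i=5, bit6=0)
  nb #.#: next=.  (t=1,i=1, bit5=0)
  nb #..: next=#  (t=0,i=2, bit4=1)
  nb .##: next=#  (t=0,i=4, bit3=1)
  nb .#.: next=.  (t=0,i=1, bit2=0)
  nb ..#: next=#  (t=0,i=0, bit1=1)
  nb ...: next=#  (t=0,i=7, bit0=1)
  bits 00011011 = 27

27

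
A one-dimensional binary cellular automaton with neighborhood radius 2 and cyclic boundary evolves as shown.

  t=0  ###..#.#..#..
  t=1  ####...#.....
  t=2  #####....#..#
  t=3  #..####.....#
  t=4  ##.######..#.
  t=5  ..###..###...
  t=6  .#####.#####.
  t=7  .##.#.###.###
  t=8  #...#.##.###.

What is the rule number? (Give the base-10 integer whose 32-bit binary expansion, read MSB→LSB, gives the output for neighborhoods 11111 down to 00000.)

1538379912

  [31] ##### => .  t=2,i=1
  [30] ####. => #  t=1,i=2
  [29] ###.# => .  t=6,i=5
  [28] ###.. => #  t=0,i=2
  [27] ##.## => #  t=4,i=2
  [26] ##.#. => .  t=7,i=3
  [25] ##..# => #  t=0,i=3
  [24] ##... => #  t=1,i=4
  [23] #.### => #  t=4,i=3
  [22] #.##. => .  t=4,i=0
  [21] #.#.# => #  t=7,i=4
  [20] #.#.. => #  t=0,i=7
  [19] #..## => .  t=0,i=12
  [18] #..#. => .  t=0,i=4
  [17] #...# => .  t=1,i=5
  [16] #.... => #  t=1,i=9
  [15] .#### => #  t=1,i=1
  [14] .###. => #  t=0,i=1
  [13] .##.# => .  t=4,i=1
  [12] .##.. => #  t=3,i=0
  [11] .#.## => .  t=4,i=12
  [10] .#.#. => .  t=0,i=6
  [9] .#..# => .  t=0,i=8
  [8] .#... => .  t=1,i=8
  [7] ..### => #  t=0,i=0
  [6] ..##. => .  t=3,i=12
  [5] ..#.# => .  t=0,i=5
  [4] ..#.. => .  t=0,i=10
  [3] ...## => #  t=1,i=12
  [2] ...#. => .  t=1,i=6
  [1] ....# => .  t=1,i=11
  [0] ..... => .  t=1,i=10
  bits 01011011101100011101000010001000 = 1538379912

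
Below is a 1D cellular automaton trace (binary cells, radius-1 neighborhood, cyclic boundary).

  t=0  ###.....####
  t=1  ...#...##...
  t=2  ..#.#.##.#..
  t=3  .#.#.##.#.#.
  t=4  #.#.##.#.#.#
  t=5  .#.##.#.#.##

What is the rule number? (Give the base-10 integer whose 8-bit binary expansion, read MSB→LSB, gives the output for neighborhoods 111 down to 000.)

58

  nb ###: next=.  (t=0,i=0, bit7=0)
  nb ##.: next=.  (t=0,i=2, bit6=0)
  nb #.#: next=#  (t=2,i=3, bit5=1)
  nb #..: next=#  (t=0,i=3, bit4=1)
  nb .##: next=#  (t=0,i=8, bit3=1)
  nb .#.: next=.  (t=1,i=3, bit2=0)
  nb ..#: next=#  (t=0,i=7, bit1=1)
  nb ...: next=.  (t=0,i=4, bit0=0)
  bits 00111010 = 58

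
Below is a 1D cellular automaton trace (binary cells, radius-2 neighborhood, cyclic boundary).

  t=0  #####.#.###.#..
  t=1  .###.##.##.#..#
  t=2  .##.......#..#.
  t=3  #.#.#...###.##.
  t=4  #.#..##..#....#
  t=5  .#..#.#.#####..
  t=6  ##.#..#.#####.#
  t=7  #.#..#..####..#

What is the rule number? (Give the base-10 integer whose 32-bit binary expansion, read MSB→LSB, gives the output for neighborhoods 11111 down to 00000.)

  nb #####: next=#  (t=0,i=2, bit31=1)
  nb ####.: next=#  (t=0,i=3, bit30=1)
  nb ###.#: next=.  (t=0,i=4, bit29=0)
  nb ###..: next=#  (t=5,i=12, bit28=1)
  nb ##.##: next=.  (t=1,i=4, bit27=0)
  nb ##.#.: next=#  (t=0,i=5, bit26=1)
  nb ##..#: next=.  (t=4,i=7, bit25=0)
  nb ##...: next=.  (t=2,i=3, bit24=0)
  nb #.###: next=#  (t=0,i=8, bit23=1)
  nb #.##.: next=.  (t=1,i=5, bit22=0)
  nb #.#.#: next=#  (t=0,i=6, bit21=1)
  nb #.#..: next=.  (t=0,i=12, bit20=0)
  nb #..##: next=#  (t=0,i=14, bit19=1)
  nb #..#.: next=#  (t=1,i=13, bit18=1)
  nb #...#: next=#  (t=3,i=6, bit17=1)
  nb #....: next=#  (t=2,i=4, bit16=1)
  nb .####: next=#  (t=0,i=1, bit15=1)
  nb .###.: next=#  (t=0,i=9, bit14=1)
  nb .##.#: next=.  (t=1,i=6, bit13=0)
  nb .##..: next=#  (t=2,i=2, bit12=1)
  nb .#.##: next=.  (t=0,i=7, bit11=0)
  nb .#.#.: next=.  (t=3,i=1, bit10=0)
  nb .#..#: next=.  (t=0,i=13, bit9=0)
  nb .#...: next=#  (t=3,i=5, bit8=1)
  nb ..###: next=.  (t=0,i=0, bit7=0)
  nb ..##.: next=.  (t=2,i=1, bit6=0)
  nb ..#.#: next=.  (t=1,i=14, bit5=0)
  nb ..#..: next=#  (t=2,i=10, bit4=1)
  nb ...##: next=.  (t=3,i=7, bit3=0)
  nb ...#.: next=#  (t=2,i=9, bit2=1)
  nb ....#: next=#  (t=2,i=8, bit1=1)
  nb .....: next=.  (t=2,i=5, bit0=0)
  bits 11010100101011111101000100010110 = 3568292118

3568292118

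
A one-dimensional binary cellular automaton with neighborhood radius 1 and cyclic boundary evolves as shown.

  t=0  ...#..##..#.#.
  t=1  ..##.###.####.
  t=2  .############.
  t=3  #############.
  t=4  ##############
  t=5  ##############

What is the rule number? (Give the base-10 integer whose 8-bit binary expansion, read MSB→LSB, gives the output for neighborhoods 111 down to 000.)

  [7] ### => #  t=1,i=6
  [6] ##. => #  t=0,i=7
  [5] #.# => #  t=0,i=11
  [4] #.. => .  t=0,i=4
  [3] .## => #  t=0,i=6
  [2] .#. => #  t=0,i=3
  [1] ..# => #  t=0,i=2
  [0] ... => .  t=0,i=0
  bits 11101110 = 238

238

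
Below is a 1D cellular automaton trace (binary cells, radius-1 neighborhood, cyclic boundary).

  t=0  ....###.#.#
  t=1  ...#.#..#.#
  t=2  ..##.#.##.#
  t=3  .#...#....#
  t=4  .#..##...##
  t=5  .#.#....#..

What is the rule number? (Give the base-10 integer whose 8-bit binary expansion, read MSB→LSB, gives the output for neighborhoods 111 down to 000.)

  ###|#  b7=1 t=0,i=5
  ##.|.  b6=0 t=0,i=6
  #.#|.  b5=0 t=0,i=7
  #..|.  b4=0 t=0,i=0
  .##|.  b3=0 t=0,i=4
  .#.|#  b2=1 t=0,i=8
  ..#|#  b1=1 t=0,i=3
  ...|.  b0=0 t=0,i=1
  bits 10000110 = 134

134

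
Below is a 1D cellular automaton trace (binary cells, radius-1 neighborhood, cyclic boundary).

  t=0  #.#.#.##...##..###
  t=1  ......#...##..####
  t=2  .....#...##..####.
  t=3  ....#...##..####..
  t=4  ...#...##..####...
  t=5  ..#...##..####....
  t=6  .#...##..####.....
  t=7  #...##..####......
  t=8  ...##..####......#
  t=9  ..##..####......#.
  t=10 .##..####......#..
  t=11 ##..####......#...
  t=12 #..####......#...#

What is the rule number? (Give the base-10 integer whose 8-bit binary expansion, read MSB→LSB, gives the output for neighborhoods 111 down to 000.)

138

  ###|#  b7=1 t=0,i=16
  ##.|.  b6=0 t=0,i=0
  #.#|.  b5=0 t=0,i=1
  #..|.  b4=0 t=0,i=8
  .##|#  b3=1 t=0,i=6
  .#.|.  b2=0 t=0,i=2
  ..#|#  b1=1 t=0,i=10
  ...|.  b0=0 t=0,i=9
  bits 10001010 = 138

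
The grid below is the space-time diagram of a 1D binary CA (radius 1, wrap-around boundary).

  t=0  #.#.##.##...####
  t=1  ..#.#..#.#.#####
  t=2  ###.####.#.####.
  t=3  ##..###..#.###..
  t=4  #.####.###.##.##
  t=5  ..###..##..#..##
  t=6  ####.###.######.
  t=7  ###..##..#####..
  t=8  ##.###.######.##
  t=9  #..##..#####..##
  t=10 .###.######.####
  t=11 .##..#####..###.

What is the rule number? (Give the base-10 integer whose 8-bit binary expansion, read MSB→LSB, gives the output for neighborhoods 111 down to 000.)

158

  ### -> #   bit 7 = 1  t=0,i=13
  ##. -> .   bit 6 = 0  t=0,i=0
  #.# -> .   bit 5 = 0  t=0,i=1
  #.. -> #   bit 4 = 1  t=0,i=9
  .## -> #   bit 3 = 1  t=0,i=4
  .#. -> #   bit 2 = 1  t=0,i=2
  ..# -> #   bit 1 = 1  t=0,i=11
  ... -> .   bit 0 = 0  t=0,i=10
  bits 10011110 = 158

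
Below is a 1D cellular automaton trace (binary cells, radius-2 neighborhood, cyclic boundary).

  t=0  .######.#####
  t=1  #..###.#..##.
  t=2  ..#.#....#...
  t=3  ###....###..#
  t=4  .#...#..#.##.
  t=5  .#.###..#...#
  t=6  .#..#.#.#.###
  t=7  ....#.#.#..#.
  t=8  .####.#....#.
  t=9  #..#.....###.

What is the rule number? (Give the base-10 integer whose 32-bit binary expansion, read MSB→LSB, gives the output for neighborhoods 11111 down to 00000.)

3391766583

  #####|#  b31=1 t=0,i=3
  ####.|#  b30=1 t=0,i=5
  ###.#|.  b29=0 t=0,i=6
  ###..|.  b28=0 t=3,i=2
  ##.##|#  b27=1 t=0,i=0
  ##.#.|.  b26=0 t=1,i=6
  ##..#|#  b25=1 t=3,i=10
  ##...|.  b24=0 t=3,i=3
  #.###|.  b23=0 t=0,i=1
  #.##.|.  b22=0 t=4,i=10
  #.#.#|#  b21=1 t=5,i=1
  #.#..|.  b20=0 t=1,i=0
  #..##|#  b19=1 t=1,i=2
  #..#.|.  b18=0 t=4,i=0
  #...#|#  b17=1 t=4,i=3
  #....|.  b16=0 t=2,i=6
  .####|.  b15=0 t=0,i=2
  .###.|#  b14=1 t=1,i=4
  .##.#|.  b13=0 t=1,i=11
  .##..|.  b12=0 t=4,i=11
  .#.##|.  b11=0 t=4,i=9
  .#.#.|.  b10=0 t=2,i=3
  .#..#|.  b9=0 t=1,i=1
  .#...|.  b8=0 t=2,i=5
  ..###|.  b7=0 t=1,i=3
  ..##.|.  b6=0 t=1,i=10
  ..#.#|#  b5=1 t=2,i=2
  ..#..|#  b4=1 t=2,i=9
  ...##|.  b3=0 t=3,i=6
  ...#.|#  b2=1 t=2,i=1
  ....#|#  b1=1 t=2,i=0
  .....|#  b0=1 t=2,i=12
  bits 11001010001010100100000000110111 = 3391766583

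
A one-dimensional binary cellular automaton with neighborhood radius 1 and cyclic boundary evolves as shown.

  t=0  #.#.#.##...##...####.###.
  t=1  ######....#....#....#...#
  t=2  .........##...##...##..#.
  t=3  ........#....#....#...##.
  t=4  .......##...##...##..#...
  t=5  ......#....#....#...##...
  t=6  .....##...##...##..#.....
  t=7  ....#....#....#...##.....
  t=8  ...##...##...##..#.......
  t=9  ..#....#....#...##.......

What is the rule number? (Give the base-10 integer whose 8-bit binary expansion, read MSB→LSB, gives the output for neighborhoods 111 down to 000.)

38

  [7] ### => .  t=0,i=17
  [6] ##. => .  t=0,i=7
  [5] #.# => #  t=0,i=1
  [4] #.. => .  t=0,i=8
  [3] .## => .  t=0,i=6
  [2] .#. => #  t=0,i=0
  [1] ..# => #  t=0,i=10
  [0] ... => .  t=0,i=9
  bits 00100110 = 38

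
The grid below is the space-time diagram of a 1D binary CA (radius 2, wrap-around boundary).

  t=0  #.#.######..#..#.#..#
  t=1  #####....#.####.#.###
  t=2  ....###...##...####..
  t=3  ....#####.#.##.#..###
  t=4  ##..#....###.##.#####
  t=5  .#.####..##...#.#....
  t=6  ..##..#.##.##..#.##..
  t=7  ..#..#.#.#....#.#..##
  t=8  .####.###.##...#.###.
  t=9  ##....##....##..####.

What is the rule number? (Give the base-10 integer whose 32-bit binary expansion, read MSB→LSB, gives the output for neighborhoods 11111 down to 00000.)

  #####|.  b31=0 t=0,i=6
  ####.|.  b30=0 t=0,i=8
  ###.#|.  b29=0 t=1,i=14
  ###..|#  b28=1 t=0,i=9
  ##.##|.  b27=0 t=4,i=12
  ##.#.|#  b26=1 t=0,i=1
  ##..#|.  b25=0 t=0,i=10
  ##...|#  b24=1 t=1,i=5
  #.###|#  b23=1 t=0,i=4
  #.##.|.  b22=0 t=3,i=12
  #.#.#|#  b21=1 t=0,i=2
  #.#..|.  b20=0 t=0,i=17
  #..##|#  b19=1 t=0,i=19
  #..#.|#  b18=1 t=0,i=11
  #...#|#  b17=1 t=2,i=8
  #....|#  b16=1 t=1,i=6
  .####|.  b15=0 t=0,i=5
  .###.|#  b14=1 t=2,i=5
  .##.#|#  b13=1 t=0,i=0
  .##..|.  b12=0 t=2,i=11
  .#.##|#  b11=1 t=0,i=3
  .#.#.|#  b10=1 t=0,i=16
  .#..#|#  b9=1 t=0,i=13
  .#...|#  b8=1 t=4,i=5
  ..###|#  b7=1 t=2,i=4
  ..##.|#  b6=1 t=0,i=20
  ..#.#|.  b5=0 t=0,i=15
  ..#..|#  b4=1 t=0,i=12
  ...##|.  b3=0 t=2,i=3
  ...#.|.  b2=0 t=1,i=8
  ....#|.  b1=0 t=1,i=7
  .....|.  b0=0 t=2,i=0
  bits 00010101101011110110111111010000 = 363818960

363818960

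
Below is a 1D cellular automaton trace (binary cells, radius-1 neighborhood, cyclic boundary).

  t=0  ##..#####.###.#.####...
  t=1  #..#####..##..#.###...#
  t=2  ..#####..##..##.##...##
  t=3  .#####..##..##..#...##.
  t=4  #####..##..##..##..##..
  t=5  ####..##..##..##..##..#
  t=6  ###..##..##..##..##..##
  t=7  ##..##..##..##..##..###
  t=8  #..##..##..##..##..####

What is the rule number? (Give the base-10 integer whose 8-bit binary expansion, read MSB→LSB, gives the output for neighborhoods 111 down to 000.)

142

  [7] ### => #  t=0,i=5
  [6] ##. => .  t=0,i=1
  [5] #.# => .  t=0,i=9
  [4] #.. => .  t=0,i=2
  [3] .## => #  t=0,i=0
  [2] .#. => #  t=0,i=14
  [1] ..# => #  t=0,i=3
  [0] ... => .  t=0,i=21
  bits 10001110 = 142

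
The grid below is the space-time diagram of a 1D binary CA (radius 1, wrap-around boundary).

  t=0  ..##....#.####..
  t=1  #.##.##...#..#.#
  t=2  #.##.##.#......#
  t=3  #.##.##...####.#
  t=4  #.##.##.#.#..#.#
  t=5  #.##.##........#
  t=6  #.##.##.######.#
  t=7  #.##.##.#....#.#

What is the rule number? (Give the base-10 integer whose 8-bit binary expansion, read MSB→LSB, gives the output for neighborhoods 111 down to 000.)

73

  ###|.  b7=0 t=0,i=11
  ##.|#  b6=1 t=0,i=3
  #.#|.  b5=0 t=0,i=9
  #..|.  b4=0 t=0,i=4
  .##|#  b3=1 t=0,i=2
  .#.|.  b2=0 t=0,i=8
  ..#|.  b1=0 t=0,i=1
  ...|#  b0=1 t=0,i=0
  bits 01001001 = 73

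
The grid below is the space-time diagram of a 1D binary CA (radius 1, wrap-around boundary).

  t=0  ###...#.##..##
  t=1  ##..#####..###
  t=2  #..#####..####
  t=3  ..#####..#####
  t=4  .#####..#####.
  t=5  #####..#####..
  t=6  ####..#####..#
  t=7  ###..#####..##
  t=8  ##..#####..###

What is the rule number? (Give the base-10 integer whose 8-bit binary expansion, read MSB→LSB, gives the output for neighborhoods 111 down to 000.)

175

  ### -> #   bit 7 = 1  t=0,i=0
  ##. -> .   bit 6 = 0  t=0,i=2
  #.# -> #   bit 5 = 1  t=0,i=7
  #.. -> .   bit 4 = 0  t=0,i=3
  .## -> #   bit 3 = 1  t=0,i=8
  .#. -> #   bit 2 = 1  t=0,i=6
  ..# -> #   bit 1 = 1  t=0,i=5
  ... -> #   bit 0 = 1  t=0,i=4
  bits 10101111 = 175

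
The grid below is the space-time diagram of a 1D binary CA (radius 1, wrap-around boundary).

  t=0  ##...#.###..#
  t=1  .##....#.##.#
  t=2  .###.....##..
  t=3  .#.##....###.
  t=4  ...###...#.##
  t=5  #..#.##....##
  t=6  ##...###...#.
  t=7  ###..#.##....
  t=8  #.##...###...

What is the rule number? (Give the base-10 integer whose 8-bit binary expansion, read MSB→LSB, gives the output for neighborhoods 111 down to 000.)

  ### -> .   bit 7 = 0  t=0,i=0
  ##. -> #   bit 6 = 1  t=0,i=1
  #.# -> .   bit 5 = 0  t=0,i=6
  #.. -> #   bit 4 = 1  t=0,i=2
  .## -> #   bit 3 = 1  t=0,i=7
  .#. -> .   bit 2 = 0  t=0,i=5
  ..# -> .   bit 1 = 0  t=0,i=4
  ... -> .   bit 0 = 0  t=0,i=3
  bits 01011000 = 88

88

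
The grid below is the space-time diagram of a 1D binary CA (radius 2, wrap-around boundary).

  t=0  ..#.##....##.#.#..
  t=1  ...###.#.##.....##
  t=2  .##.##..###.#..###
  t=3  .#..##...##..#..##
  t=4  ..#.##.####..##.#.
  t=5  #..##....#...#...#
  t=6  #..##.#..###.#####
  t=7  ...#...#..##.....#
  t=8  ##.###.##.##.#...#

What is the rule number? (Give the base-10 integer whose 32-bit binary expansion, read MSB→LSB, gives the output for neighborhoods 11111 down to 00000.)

1615027032

  ##### -> .   bit 31 = 0  t=6,i=15
  ####. -> #   bit 30 = 1  t=4,i=9
  ###.# -> #   bit 29 = 1  t=1,i=5
  ###.. -> .   bit 28 = 0  t=4,i=10
  ##.## -> .   bit 27 = 0  t=2,i=0
  ##.#. -> .   bit 26 = 0  t=0,i=12
  ##..# -> .   bit 25 = 0  t=2,i=6
  ##... -> .   bit 24 = 0  t=0,i=6
  #.### -> .   bit 23 = 0  t=4,i=7
  #.##. -> #   bit 22 = 1  t=0,i=4
  #.#.# -> .   bit 21 = 0  t=0,i=13
  #.#.. -> .   bit 20 = 0  t=0,i=15
  #..## -> .   bit 19 = 0  t=2,i=7
  #..#. -> .   bit 18 = 0  t=3,i=12
  #...# -> #   bit 17 = 1  t=1,i=1
  #.... -> #   bit 16 = 1  t=0,i=7
  .#### -> .   bit 15 = 0  t=4,i=8
  .###. -> #   bit 14 = 1  t=1,i=4
  .##.# -> .   bit 13 = 0  t=0,i=11
  .##.. -> #   bit 12 = 1  t=0,i=5
  .#.## -> #   bit 11 = 1  t=0,i=3
  .#.#. -> .   bit 10 = 0  t=0,i=14
  .#..# -> #   bit 9 = 1  t=2,i=13
  .#... -> #   bit 8 = 1  t=0,i=16
  ..### -> .   bit 7 = 0  t=1,i=3
  ..##. -> #   bit 6 = 1  t=0,i=10
  ..#.# -> .   bit 5 = 0  t=0,i=2
  ..#.. -> #   bit 4 = 1  t=3,i=13
  ...## -> #   bit 3 = 1  t=0,i=9
  ...#. -> .   bit 2 = 0  t=0,i=1
  ....# -> .   bit 1 = 0  t=0,i=0
  ..... -> .   bit 0 = 0  t=1,i=13
  bits 01100000010000110101101101011000 = 1615027032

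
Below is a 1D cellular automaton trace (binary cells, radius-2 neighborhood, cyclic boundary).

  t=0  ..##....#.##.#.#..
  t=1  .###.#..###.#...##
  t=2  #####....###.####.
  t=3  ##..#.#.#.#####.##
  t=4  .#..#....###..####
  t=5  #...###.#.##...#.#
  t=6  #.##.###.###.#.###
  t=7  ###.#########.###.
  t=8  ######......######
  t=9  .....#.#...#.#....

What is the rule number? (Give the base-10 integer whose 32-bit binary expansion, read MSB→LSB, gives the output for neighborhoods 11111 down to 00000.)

  nb #####: next=.  (t=2,i=2, bit31=0)
  nb ####.: next=.  (t=2,i=3, bit30=0)
  nb ###.#: next=#  (t=1,i=3, bit29=1)
  nb ###..: next=#  (t=2,i=4, bit28=1)
  nb ##.##: next=#  (t=1,i=0, bit27=1)
  nb ##.#.: next=#  (t=0,i=12, bit26=1)
  nb ##..#: next=.  (t=3,i=2, bit25=0)
  nb ##...: next=.  (t=0,i=4, bit24=0)
  nb #.###: next=#  (t=1,i=1, bit23=1)
  nb #.##.: next=#  (t=0,i=10, bit22=1)
  nb #.#.#: next=.  (t=0,i=13, bit21=0)
  nb #.#..: next=.  (t=0,i=15, bit20=0)
  nb #..##: next=.  (t=1,i=7, bit19=0)
  nb #..#.: next=.  (t=3,i=3, bit18=0)
  nb #...#: next=#  (t=1,i=14, bit17=1)
  nb #....: next=#  (t=0,i=5, bit16=1)
  nb .####: next=#  (t=2,i=1, bit15=1)
  nb .###.: next=#  (t=1,i=2, bit14=1)
  nb .##.#: next=.  (t=0,i=11, bit13=0)
  nb .##..: next=#  (t=0,i=3, bit12=1)
  nb .#.##: next=#  (t=0,i=9, bit11=1)
  nb .#.#.: next=.  (t=0,i=14, bit10=0)
  nb .#..#: next=.  (t=1,i=6, bit9=0)
  nb .#...: next=#  (t=0,i=16, bit8=1)
  nb ..###: next=.  (t=1,i=8, bit7=0)
  nb ..##.: next=#  (t=0,i=2, bit6=1)
  nb ..#.#: next=#  (t=0,i=8, bit5=1)
  nb ..#..: next=#  (t=4,i=4, bit4=1)
  nb ...##: next=#  (t=0,i=1, bit3=1)
  nb ...#.: next=.  (t=0,i=7, bit2=0)
  nb ....#: next=.  (t=0,i=0, bit1=0)
  nb .....: next=.  (t=8,i=8, bit0=0)
  bits 00111100110000111101100101111000 = 1019468152

1019468152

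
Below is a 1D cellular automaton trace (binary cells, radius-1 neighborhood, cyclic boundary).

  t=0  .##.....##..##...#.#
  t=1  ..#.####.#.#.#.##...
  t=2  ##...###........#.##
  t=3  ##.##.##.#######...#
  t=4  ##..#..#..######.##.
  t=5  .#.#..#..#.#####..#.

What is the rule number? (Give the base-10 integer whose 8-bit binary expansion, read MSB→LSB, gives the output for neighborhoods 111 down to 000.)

195

  ###|#  b7=1 t=1,i=5
  ##.|#  b6=1 t=0,i=2
  #.#|.  b5=0 t=0,i=0
  #..|.  b4=0 t=0,i=3
  .##|.  b3=0 t=0,i=1
  .#.|.  b2=0 t=0,i=17
  ..#|#  b1=1 t=0,i=7
  ...|#  b0=1 t=0,i=4
  bits 11000011 = 195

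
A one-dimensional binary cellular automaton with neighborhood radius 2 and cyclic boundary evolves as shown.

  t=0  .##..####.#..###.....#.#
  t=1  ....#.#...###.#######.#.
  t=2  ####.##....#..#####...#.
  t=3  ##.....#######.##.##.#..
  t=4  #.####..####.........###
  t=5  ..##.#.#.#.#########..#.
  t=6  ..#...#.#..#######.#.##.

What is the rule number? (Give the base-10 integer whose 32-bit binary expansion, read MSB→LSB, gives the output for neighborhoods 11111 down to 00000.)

  nb #####: next=#  (t=1,i=16, bit31=1)
  nb ####.: next=.  (t=0,i=7, bit30=0)
  nb ###.#: next=.  (t=0,i=8, bit29=0)
  nb ###..: next=#  (t=0,i=15, bit28=1)
  nb ##.##: next=.  (t=1,i=13, bit27=0)
  nb ##.#.: next=.  (t=0,i=9, bit26=0)
  nb ##..#: next=.  (t=0,i=3, bit25=0)
  nb ##...: next=#  (t=0,i=16, bit24=1)
  nb #.###: next=#  (t=1,i=14, bit23=1)
  nb #.##.: next=.  (t=0,i=1, bit22=0)
  nb #.#.#: next=.  (t=0,i=23, bit21=0)
  nb #.#..: next=#  (t=0,i=10, bit20=1)
  nb #..##: next=#  (t=0,i=4, bit19=1)
  nb #..#.: next=#  (t=5,i=21, bit18=1)
  nb #...#: next=.  (t=1,i=8, bit17=0)
  nb #....: next=#  (t=0,i=17, bit16=1)
  nb .####: next=#  (t=0,i=6, bit15=1)
  nb .###.: next=#  (t=0,i=14, bit14=1)
  nb .##.#: next=.  (t=3,i=16, bit13=0)
  nb .##..: next=.  (t=0,i=2, bit12=0)
  nb .#.##: next=.  (t=0,i=0, bit11=0)
  nb .#.#.: next=#  (t=0,i=22, bit10=1)
  nb .#..#: next=#  (t=0,i=11, bit9=1)
  nb .#...: next=.  (t=1,i=7, bit8=0)
  nb ..###: next=.  (t=0,i=5, bit7=0)
  nb ..##.: next=#  (t=3,i=0, bit6=1)
  nb ..#.#: next=.  (t=0,i=21, bit5=0)
  nb ..#..: next=#  (t=2,i=11, bit4=1)
  nb ...##: next=.  (t=1,i=9, bit3=0)
  nb ...#.: next=#  (t=0,i=20, bit2=1)
  nb ....#: next=#  (t=0,i=19, bit1=1)
  nb .....: next=#  (t=0,i=18, bit0=1)
  bits 10010001100111011100011001010111 = 2443036247

2443036247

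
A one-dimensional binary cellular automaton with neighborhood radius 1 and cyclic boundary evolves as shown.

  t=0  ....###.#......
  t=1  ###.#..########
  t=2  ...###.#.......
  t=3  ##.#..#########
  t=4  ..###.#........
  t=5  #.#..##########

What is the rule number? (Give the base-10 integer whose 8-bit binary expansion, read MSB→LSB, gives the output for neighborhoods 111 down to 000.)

  ###|.  b7=0 t=0,i=5
  ##.|.  b6=0 t=0,i=6
  #.#|#  b5=1 t=0,i=7
  #..|#  b4=1 t=0,i=9
  .##|#  b3=1 t=0,i=4
  .#.|#  b2=1 t=0,i=8
  ..#|.  b1=0 t=0,i=3
  ...|#  b0=1 t=0,i=0
  bits 00111101 = 61

61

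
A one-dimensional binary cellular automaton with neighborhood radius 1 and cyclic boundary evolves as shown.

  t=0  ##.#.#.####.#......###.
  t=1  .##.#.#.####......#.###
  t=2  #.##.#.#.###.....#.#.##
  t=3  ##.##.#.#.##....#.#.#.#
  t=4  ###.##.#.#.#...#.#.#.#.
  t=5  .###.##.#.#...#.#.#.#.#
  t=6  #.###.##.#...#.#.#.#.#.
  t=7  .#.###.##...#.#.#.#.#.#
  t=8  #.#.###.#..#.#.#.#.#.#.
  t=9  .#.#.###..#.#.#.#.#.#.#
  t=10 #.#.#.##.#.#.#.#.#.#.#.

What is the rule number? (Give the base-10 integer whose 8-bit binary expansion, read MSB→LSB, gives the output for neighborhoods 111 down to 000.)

  [7] ### => #  t=0,i=8
  [6] ##. => #  t=0,i=1
  [5] #.# => #  t=0,i=2
  [4] #.. => .  t=0,i=13
  [3] .## => .  t=0,i=0
  [2] .#. => .  t=0,i=3
  [1] ..# => #  t=0,i=18
  [0] ... => .  t=0,i=14
  bits 11100010 = 226

226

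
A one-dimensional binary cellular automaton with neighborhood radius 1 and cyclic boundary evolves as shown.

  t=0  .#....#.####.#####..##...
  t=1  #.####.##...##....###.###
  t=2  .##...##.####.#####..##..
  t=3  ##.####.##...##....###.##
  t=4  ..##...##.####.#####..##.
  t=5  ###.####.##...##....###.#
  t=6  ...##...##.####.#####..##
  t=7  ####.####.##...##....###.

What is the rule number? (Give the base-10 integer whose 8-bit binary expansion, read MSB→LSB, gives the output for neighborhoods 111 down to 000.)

  ### -> .   bit 7 = 0  t=0,i=9
  ##. -> .   bit 6 = 0  t=0,i=11
  #.# -> #   bit 5 = 1  t=0,i=7
  #.. -> #   bit 4 = 1  t=0,i=2
  .## -> #   bit 3 = 1  t=0,i=8
  .#. -> .   bit 2 = 0  t=0,i=1
  ..# -> #   bit 1 = 1  t=0,i=0
  ... -> #   bit 0 = 1  t=0,i=3
  bits 00111011 = 59

59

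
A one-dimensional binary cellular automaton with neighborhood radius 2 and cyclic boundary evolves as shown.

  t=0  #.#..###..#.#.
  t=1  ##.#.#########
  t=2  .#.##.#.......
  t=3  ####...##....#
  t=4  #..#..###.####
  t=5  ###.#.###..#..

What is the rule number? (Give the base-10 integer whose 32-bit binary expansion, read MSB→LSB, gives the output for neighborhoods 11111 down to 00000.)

845537262

  ##### -> .   bit 31 = 0  t=1,i=7
  ####. -> .   bit 30 = 0  t=1,i=0
  ###.# -> #   bit 29 = 1  t=1,i=1
  ###.. -> #   bit 28 = 1  t=0,i=7
  ##.## -> .   bit 27 = 0  t=4,i=9
  ##.#. -> .   bit 26 = 0  t=1,i=2
  ##..# -> #   bit 25 = 1  t=0,i=8
  ##... -> .   bit 24 = 0  t=3,i=4
  #.### -> .   bit 23 = 0  t=1,i=5
  #.##. -> #   bit 22 = 1  t=2,i=3
  #.#.# -> #   bit 21 = 1  t=0,i=0
  #.#.. -> .   bit 20 = 0  t=0,i=2
  #..## -> .   bit 19 = 0  t=0,i=4
  #..#. -> #   bit 18 = 1  t=0,i=9
  #...# -> .   bit 17 = 0  t=3,i=5
  #.... -> #   bit 16 = 1  t=2,i=8
  .#### -> #   bit 15 = 1  t=1,i=6
  .###. -> #   bit 14 = 1  t=0,i=6
  .##.# -> .   bit 13 = 0  t=2,i=4
  .##.. -> #   bit 12 = 1  t=3,i=8
  .#.## -> #   bit 11 = 1  t=1,i=4
  .#.#. -> #   bit 10 = 1  t=0,i=1
  .#..# -> #   bit 9 = 1  t=0,i=3
  .#... -> #   bit 8 = 1  t=2,i=7
  ..### -> #   bit 7 = 1  t=0,i=5
  ..##. -> #   bit 6 = 1  t=3,i=7
  ..#.# -> #   bit 5 = 1  t=0,i=10
  ..#.. -> .   bit 4 = 0  t=4,i=3
  ...## -> #   bit 3 = 1  t=3,i=6
  ...#. -> #   bit 2 = 1  t=2,i=0
  ....# -> #   bit 1 = 1  t=2,i=13
  ..... -> .   bit 0 = 0  t=2,i=9
  bits 00110010011001011101111111101110 = 845537262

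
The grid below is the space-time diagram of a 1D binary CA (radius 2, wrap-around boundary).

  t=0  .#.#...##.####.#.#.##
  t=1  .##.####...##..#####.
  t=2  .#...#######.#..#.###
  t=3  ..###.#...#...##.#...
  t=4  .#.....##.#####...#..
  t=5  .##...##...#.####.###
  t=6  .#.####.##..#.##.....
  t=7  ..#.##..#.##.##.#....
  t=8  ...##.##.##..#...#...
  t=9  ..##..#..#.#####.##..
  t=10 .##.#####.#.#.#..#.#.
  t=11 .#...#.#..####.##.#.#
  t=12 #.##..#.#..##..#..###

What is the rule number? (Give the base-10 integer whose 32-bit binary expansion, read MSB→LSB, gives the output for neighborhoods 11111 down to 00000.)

  ##### -> .   bit 31 = 0  t=1,i=17
  ####. -> #   bit 30 = 1  t=0,i=12
  ###.# -> .   bit 29 = 0  t=0,i=13
  ###.. -> #   bit 28 = 1  t=1,i=7
  ##.## -> .   bit 27 = 0  t=0,i=9
  ##.#. -> .   bit 26 = 0  t=0,i=0
  ##..# -> #   bit 25 = 1  t=1,i=13
  ##... -> #   bit 24 = 1  t=1,i=8
  #.### -> .   bit 23 = 0  t=0,i=10
  #.##. -> #   bit 22 = 1  t=0,i=19
  #.#.# -> #   bit 21 = 1  t=0,i=1
  #.#.. -> .   bit 20 = 0  t=0,i=3
  #..## -> .   bit 19 = 0  t=1,i=0
  #..#. -> #   bit 18 = 1  t=2,i=15
  #...# -> #   bit 17 = 1  t=0,i=5
  #.... -> .   bit 16 = 0  t=3,i=19
  .#### -> #   bit 15 = 1  t=0,i=11
  .###. -> .   bit 14 = 0  t=2,i=19
  .##.# -> .   bit 13 = 0  t=0,i=8
  .##.. -> .   bit 12 = 0  t=1,i=12
  .#.## -> #   bit 11 = 1  t=0,i=18
  .#.#. -> #   bit 10 = 1  t=0,i=2
  .#..# -> #   bit 9 = 1  t=2,i=14
  .#... -> #   bit 8 = 1  t=0,i=4
  ..### -> .   bit 7 = 0  t=1,i=15
  ..##. -> #   bit 6 = 1  t=0,i=7
  ..#.# -> .   bit 5 = 0  t=2,i=16
  ..#.. -> #   bit 4 = 1  t=3,i=10
  ...## -> #   bit 3 = 1  t=0,i=6
  ...#. -> .   bit 2 = 0  t=3,i=9
  ....# -> .   bit 1 = 0  t=3,i=0
  ..... -> .   bit 0 = 0  t=3,i=20
  bits 01010011011001101000111101011000 = 1399230296

1399230296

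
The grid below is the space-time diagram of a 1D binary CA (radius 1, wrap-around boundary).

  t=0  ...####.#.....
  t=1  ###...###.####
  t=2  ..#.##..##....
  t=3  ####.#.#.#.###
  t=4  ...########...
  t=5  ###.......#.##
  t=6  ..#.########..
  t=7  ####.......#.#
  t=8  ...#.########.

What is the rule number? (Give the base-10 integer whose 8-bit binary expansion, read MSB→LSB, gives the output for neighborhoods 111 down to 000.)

103

  ###|.  b7=0 t=0,i=4
  ##.|#  b6=1 t=0,i=6
  #.#|#  b5=1 t=0,i=7
  #..|.  b4=0 t=0,i=9
  .##|.  b3=0 t=0,i=3
  .#.|#  b2=1 t=0,i=8
  ..#|#  b1=1 t=0,i=2
  ...|#  b0=1 t=0,i=0
  bits 01100111 = 103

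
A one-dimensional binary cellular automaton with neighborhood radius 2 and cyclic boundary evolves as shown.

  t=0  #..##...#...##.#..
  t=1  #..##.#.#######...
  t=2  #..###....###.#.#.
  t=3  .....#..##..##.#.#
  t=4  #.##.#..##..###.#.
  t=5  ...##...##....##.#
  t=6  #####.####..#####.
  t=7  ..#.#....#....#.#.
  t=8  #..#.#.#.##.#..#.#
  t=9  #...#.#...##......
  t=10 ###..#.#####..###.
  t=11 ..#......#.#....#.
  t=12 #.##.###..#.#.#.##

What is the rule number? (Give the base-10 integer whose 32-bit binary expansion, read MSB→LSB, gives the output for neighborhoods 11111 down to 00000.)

  ##### -> #   bit 31 = 1  t=1,i=10
  ####. -> .   bit 30 = 0  t=1,i=13
  ###.# -> #   bit 29 = 1  t=2,i=12
  ###.. -> #   bit 28 = 1  t=1,i=14
  ##.## -> .   bit 27 = 0  t=6,i=5
  ##.#. -> #   bit 26 = 1  t=0,i=14
  ##..# -> .   bit 25 = 0  t=3,i=10
  ##... -> .   bit 24 = 0  t=0,i=5
  #.### -> .   bit 23 = 0  t=1,i=8
  #.##. -> .   bit 22 = 0  t=4,i=2
  #.#.# -> .   bit 21 = 0  t=1,i=6
  #.#.. -> .   bit 20 = 0  t=0,i=15
  #..## -> .   bit 19 = 0  t=0,i=2
  #..#. -> .   bit 18 = 0  t=0,i=17
  #...# -> #   bit 17 = 1  t=0,i=6
  #.... -> .   bit 16 = 0  t=2,i=7
  .#### -> .   bit 15 = 0  t=1,i=9
  .###. -> .   bit 14 = 0  t=2,i=4
  .##.# -> #   bit 13 = 1  t=0,i=13
  .##.. -> #   bit 12 = 1  t=0,i=4
  .#.## -> .   bit 11 = 0  t=1,i=7
  .#.#. -> #   bit 10 = 1  t=2,i=15
  .#..# -> .   bit 9 = 0  t=0,i=1
  .#... -> #   bit 8 = 1  t=0,i=9
  ..### -> .   bit 7 = 0  t=2,i=3
  ..##. -> #   bit 6 = 1  t=0,i=3
  ..#.# -> .   bit 5 = 0  t=7,i=2
  ..#.. -> #   bit 4 = 1  t=0,i=0
  ...## -> #   bit 3 = 1  t=0,i=11
  ...#. -> .   bit 2 = 0  t=0,i=7
  ....# -> #   bit 1 = 1  t=2,i=8
  ..... -> #   bit 0 = 1  t=3,i=2
  bits 10110100000000100011010101011011 = 3020043611

3020043611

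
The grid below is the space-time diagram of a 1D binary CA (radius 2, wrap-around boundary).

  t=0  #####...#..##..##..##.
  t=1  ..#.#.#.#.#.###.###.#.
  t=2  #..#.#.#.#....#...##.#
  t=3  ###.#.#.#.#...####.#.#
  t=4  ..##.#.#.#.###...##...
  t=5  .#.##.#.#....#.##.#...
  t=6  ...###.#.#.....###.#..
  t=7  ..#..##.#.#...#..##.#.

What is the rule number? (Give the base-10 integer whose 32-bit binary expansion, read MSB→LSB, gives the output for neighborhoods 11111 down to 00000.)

  [31] ##### => #  t=0,i=2
  [30] ####. => .  t=0,i=3
  [29] ###.# => #  t=1,i=14
  [28] ###.. => #  t=0,i=4
  [27] ##.## => .  t=0,i=21
  [26] ##.#. => #  t=1,i=19
  [25] ##..# => #  t=0,i=13
  [24] ##... => .  t=0,i=5
  [23] #.### => .  t=0,i=0
  [22] #.##. => #  t=2,i=21
  [21] #.#.# => .  t=1,i=4
  [20] #.#.. => .  t=1,i=20
  [19] #..## => #  t=0,i=10
  [18] #..#. => #  t=2,i=2
  [17] #...# => #  t=0,i=6
  [16] #.... => .  t=2,i=11
  [15] .#### => .  t=0,i=1
  [14] .###. => .  t=1,i=13
  [13] .##.# => #  t=0,i=20
  [12] .##.. => #  t=0,i=12
  [11] .#.## => .  t=1,i=11
  [10] .#.#. => #  t=1,i=3
  [9] .#..# => .  t=0,i=9
  [8] .#... => #  t=1,i=21
  [7] ..### => .  t=3,i=14
  [6] ..##. => .  t=0,i=11
  [5] ..#.# => .  t=1,i=2
  [4] ..#.. => #  t=0,i=8
  [3] ...## => #  t=2,i=17
  [2] ...#. => .  t=0,i=7
  [1] ....# => .  t=2,i=12
  [0] ..... => .  t=4,i=21
  bits 10110110010011100011010100011000 = 3058578712

3058578712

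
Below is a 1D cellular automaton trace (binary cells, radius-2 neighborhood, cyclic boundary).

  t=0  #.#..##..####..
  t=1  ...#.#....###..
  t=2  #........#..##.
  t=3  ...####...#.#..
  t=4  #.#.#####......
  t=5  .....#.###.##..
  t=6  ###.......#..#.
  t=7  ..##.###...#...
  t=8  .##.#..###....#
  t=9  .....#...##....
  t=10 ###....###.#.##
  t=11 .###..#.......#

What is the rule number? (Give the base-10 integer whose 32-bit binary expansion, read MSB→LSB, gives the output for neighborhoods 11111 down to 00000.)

1493336649

  #####|.  b31=0 t=4,i=6
  ####.|#  b30=1 t=0,i=11
  ###.#|.  b29=0 t=5,i=9
  ###..|#  b28=1 t=0,i=12
  ##.##|#  b27=1 t=5,i=10
  ##.#.|.  b26=0 t=2,i=14
  ##..#|.  b25=0 t=0,i=7
  ##...|#  b24=1 t=1,i=13
  #.###|.  b23=0 t=4,i=4
  #.##.|.  b22=0 t=5,i=11
  #.#.#|.  b21=0 t=4,i=2
  #.#..|.  b20=0 t=0,i=2
  #..##|.  b19=0 t=0,i=4
  #..#.|.  b18=0 t=0,i=14
  #...#|#  b17=1 t=3,i=8
  #....|.  b16=0 t=1,i=7
  .####|#  b15=1 t=0,i=10
  .###.|.  b14=0 t=1,i=11
  .##.#|.  b13=0 t=2,i=13
  .##..|.  b12=0 t=0,i=6
  .#.##|.  b11=0 t=4,i=3
  .#.#.|.  b10=0 t=0,i=1
  .#..#|#  b9=1 t=0,i=3
  .#...|.  b8=0 t=1,i=6
  ..###|.  b7=0 t=0,i=9
  ..##.|#  b6=1 t=0,i=5
  ..#.#|.  b5=0 t=0,i=0
  ..#..|.  b4=0 t=2,i=9
  ...##|#  b3=1 t=1,i=9
  ...#.|.  b2=0 t=1,i=2
  ....#|.  b1=0 t=1,i=1
  .....|#  b0=1 t=1,i=0
  bits 01011001000000101000001001001001 = 1493336649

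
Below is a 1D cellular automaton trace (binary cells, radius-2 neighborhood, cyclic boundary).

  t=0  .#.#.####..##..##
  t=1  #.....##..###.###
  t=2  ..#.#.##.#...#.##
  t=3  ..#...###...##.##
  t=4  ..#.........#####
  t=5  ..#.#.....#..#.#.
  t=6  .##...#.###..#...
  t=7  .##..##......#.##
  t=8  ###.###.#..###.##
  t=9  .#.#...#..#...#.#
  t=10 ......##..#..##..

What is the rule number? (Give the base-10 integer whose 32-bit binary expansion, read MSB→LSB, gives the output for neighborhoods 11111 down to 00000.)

  #####|.  b31=0 t=4,i=14
  ####.|#  b30=1 t=0,i=7
  ###.#|.  b29=0 t=1,i=12
  ###..|.  b28=0 t=0,i=8
  ##.##|#  b27=1 t=1,i=13
  ##.#.|#  b26=1 t=0,i=0
  ##..#|.  b25=0 t=0,i=9
  ##...|.  b24=0 t=1,i=1
  #.###|.  b23=0 t=0,i=5
  #.##.|#  b22=1 t=2,i=6
  #.#.#|.  b21=0 t=0,i=1
  #.#..|.  b20=0 t=2,i=9
  #..##|#  b19=1 t=0,i=10
  #..#.|.  b18=0 t=2,i=1
  #...#|.  b17=0 t=2,i=11
  #....|#  b16=1 t=1,i=2
  .####|#  b15=1 t=0,i=6
  .###.|.  b14=0 t=1,i=11
  .##.#|#  b13=1 t=0,i=16
  .##..|#  b12=1 t=0,i=12
  .#.##|.  b11=0 t=0,i=4
  .#.#.|.  b10=0 t=0,i=2
  .#..#|.  b9=0 t=5,i=11
  .#...|.  b8=0 t=2,i=10
  ..###|.  b7=0 t=1,i=10
  ..##.|#  b6=1 t=0,i=11
  ..#.#|#  b5=1 t=2,i=2
  ..#..|#  b4=1 t=3,i=2
  ...##|.  b3=0 t=1,i=5
  ...#.|#  b2=1 t=2,i=12
  ....#|#  b1=1 t=1,i=4
  .....|.  b0=0 t=1,i=3
  bits 01001100010010011011000001110110 = 1279897718

1279897718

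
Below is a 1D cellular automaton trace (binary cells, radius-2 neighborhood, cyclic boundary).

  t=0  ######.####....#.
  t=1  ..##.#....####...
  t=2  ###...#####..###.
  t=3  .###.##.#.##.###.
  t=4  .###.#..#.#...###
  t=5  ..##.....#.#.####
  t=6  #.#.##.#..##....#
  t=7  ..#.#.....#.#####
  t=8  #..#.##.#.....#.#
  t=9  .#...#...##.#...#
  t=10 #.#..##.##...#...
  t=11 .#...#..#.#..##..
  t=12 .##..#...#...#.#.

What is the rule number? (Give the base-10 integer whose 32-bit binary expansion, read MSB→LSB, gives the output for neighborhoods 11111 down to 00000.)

3009496538

  [31] ##### => #  t=0,i=2
  [30] ####. => .  t=0,i=4
  [29] ###.# => #  t=0,i=5
  [28] ###.. => #  t=0,i=10
  [27] ##.## => .  t=0,i=6
  [26] ##.#. => .  t=1,i=4
  [25] ##..# => #  t=2,i=11
  [24] ##... => #  t=0,i=11
  [23] #.### => .  t=0,i=0
  [22] #.##. => #  t=3,i=5
  [21] #.#.# => #  t=3,i=8
  [20] #.#.. => .  t=1,i=5
  [19] #..## => .  t=2,i=12
  [18] #..#. => .  t=4,i=7
  [17] #...# => .  t=2,i=4
  [16] #.... => #  t=0,i=12
  [15] .#### => .  t=0,i=1
  [14] .###. => #  t=2,i=1
  [13] .##.# => .  t=1,i=3
  [12] .##.. => .  t=5,i=3
  [11] .#.## => .  t=0,i=16
  [10] .#.#. => #  t=4,i=9
  [9] .#..# => .  t=4,i=6
  [8] .#... => #  t=1,i=6
  [7] ..### => #  t=1,i=10
  [6] ..##. => #  t=1,i=2
  [5] ..#.# => .  t=0,i=15
  [4] ..#.. => #  t=9,i=5
  [3] ...## => #  t=1,i=1
  [2] ...#. => .  t=0,i=14
  [1] ....# => #  t=0,i=13
  [0] ..... => .  t=1,i=16
  bits 10110011011000010100010111011010 = 3009496538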